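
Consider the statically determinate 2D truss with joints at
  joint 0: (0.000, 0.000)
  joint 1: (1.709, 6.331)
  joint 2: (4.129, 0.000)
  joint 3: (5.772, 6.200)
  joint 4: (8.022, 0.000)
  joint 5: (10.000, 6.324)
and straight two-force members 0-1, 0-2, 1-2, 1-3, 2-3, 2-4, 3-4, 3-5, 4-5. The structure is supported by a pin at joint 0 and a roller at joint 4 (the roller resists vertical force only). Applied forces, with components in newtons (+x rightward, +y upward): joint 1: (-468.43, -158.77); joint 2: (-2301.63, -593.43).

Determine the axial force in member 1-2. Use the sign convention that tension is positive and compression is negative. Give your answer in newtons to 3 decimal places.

667.218

N=6 nodes, M=9 members, R=3 reactions → 2N=12, M+R=12
member 0 (0-1): L=6.5576, (cx,cy)=(0.2606,0.9654)
member 1 (0-2): L=4.1290, (cx,cy)=(1.0000,0.0000)
member 2 (1-2): L=6.7778, (cx,cy)=(0.3571,-0.9341)
member 3 (1-3): L=4.0651, (cx,cy)=(0.9995,-0.0322)
member 4 (2-3): L=6.4140, (cx,cy)=(0.2562,0.9666)
member 5 (2-4): L=3.8930, (cx,cy)=(1.0000,0.0000)
member 6 (3-4): L=6.5956, (cx,cy)=(0.3411,-0.9400)
member 7 (3-5): L=4.2298, (cx,cy)=(0.9996,0.0293)
member 8 (4-5): L=6.6261, (cx,cy)=(0.2985,0.9544)
solve A·x = −loads:
  F[0-1] = -810.6316 N (compression)
  F[0-2] = -2558.7987 N (compression)
  F[1-2] = +667.2178 N (tension)
  F[1-3] = +18.9481 N (tension)
  F[2-3] = -30.8371 N (compression)
  F[2-4] = -11.0391 N (compression)
  F[3-4] = +32.3600 N (tension)
  F[3-5] = -0.0000 N (tension)
  F[4-5] = +0.0000 N (tension)
  Rx@0 = +2770.0600 N
  Ry@0 = +782.6188 N
  Ry@4 = -30.4188 N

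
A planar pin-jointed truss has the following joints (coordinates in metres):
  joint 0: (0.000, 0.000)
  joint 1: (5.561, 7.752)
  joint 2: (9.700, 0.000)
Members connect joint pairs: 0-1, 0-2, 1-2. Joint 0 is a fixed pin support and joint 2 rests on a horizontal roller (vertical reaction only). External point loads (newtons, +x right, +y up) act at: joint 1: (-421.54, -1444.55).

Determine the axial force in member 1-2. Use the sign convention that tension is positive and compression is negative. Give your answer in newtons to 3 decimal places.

-556.915

N=3 nodes, M=3 members, R=3 reactions → 2N=6, M+R=6
member 0 (0-1): L=9.5403, (cx,cy)=(0.5829,0.8125)
member 1 (0-2): L=9.7000, (cx,cy)=(1.0000,0.0000)
member 2 (1-2): L=8.7878, (cx,cy)=(0.4710,-0.8821)
solve A·x = −loads:
  F[0-1] = -1173.1911 N (compression)
  F[0-2] = +262.3047 N (tension)
  F[1-2] = -556.9152 N (compression)
  Rx@0 = +421.5400 N
  Ry@0 = +953.2753 N
  Ry@2 = +491.2747 N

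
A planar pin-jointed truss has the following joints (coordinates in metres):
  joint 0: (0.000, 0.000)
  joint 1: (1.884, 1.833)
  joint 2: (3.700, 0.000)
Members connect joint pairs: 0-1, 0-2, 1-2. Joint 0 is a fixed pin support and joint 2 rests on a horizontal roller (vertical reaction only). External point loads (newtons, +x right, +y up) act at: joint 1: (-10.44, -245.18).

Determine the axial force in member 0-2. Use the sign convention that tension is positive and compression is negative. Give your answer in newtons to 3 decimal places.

N=3 nodes, M=3 members, R=3 reactions → 2N=6, M+R=6
member 0 (0-1): L=2.6286, (cx,cy)=(0.7167,0.6973)
member 1 (0-2): L=3.7000, (cx,cy)=(1.0000,0.0000)
member 2 (1-2): L=2.5803, (cx,cy)=(0.7038,-0.7104)
solve A·x = −loads:
  F[0-1] = -179.9828 N (compression)
  F[0-2] = +118.5611 N (tension)
  F[1-2] = -168.4573 N (compression)
  Rx@0 = +10.4400 N
  Ry@0 = +125.5090 N
  Ry@2 = +119.6710 N

118.561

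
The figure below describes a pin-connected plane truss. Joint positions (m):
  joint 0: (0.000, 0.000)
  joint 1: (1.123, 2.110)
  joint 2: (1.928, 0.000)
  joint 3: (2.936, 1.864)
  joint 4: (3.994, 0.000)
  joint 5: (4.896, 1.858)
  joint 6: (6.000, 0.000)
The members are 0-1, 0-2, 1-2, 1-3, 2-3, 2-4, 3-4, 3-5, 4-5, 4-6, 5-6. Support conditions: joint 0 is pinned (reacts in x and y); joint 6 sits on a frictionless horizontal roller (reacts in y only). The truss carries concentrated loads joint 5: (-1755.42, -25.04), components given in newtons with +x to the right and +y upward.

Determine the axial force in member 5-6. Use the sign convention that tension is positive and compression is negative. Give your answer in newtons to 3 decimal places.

608.548

N=7 nodes, M=11 members, R=3 reactions → 2N=14, M+R=14
member 0 (0-1): L=2.3902, (cx,cy)=(0.4698,0.8828)
member 1 (0-2): L=1.9280, (cx,cy)=(1.0000,0.0000)
member 2 (1-2): L=2.2583, (cx,cy)=(0.3565,-0.9343)
member 3 (1-3): L=1.8296, (cx,cy)=(0.9909,-0.1345)
member 4 (2-3): L=2.1191, (cx,cy)=(0.4757,0.8796)
member 5 (2-4): L=2.0660, (cx,cy)=(1.0000,0.0000)
member 6 (3-4): L=2.1433, (cx,cy)=(0.4936,-0.8697)
member 7 (3-5): L=1.9600, (cx,cy)=(1.0000,-0.0031)
member 8 (4-5): L=2.0654, (cx,cy)=(0.4367,0.8996)
member 9 (4-6): L=2.0060, (cx,cy)=(1.0000,0.0000)
member 10 (5-6): L=2.1612, (cx,cy)=(0.5108,-0.8597)
solve A·x = −loads:
  F[0-1] = -621.0110 N (compression)
  F[0-2] = -1463.6516 N (compression)
  F[1-2] = +663.4620 N (tension)
  F[1-3] = -533.1039 N (compression)
  F[2-3] = -704.7133 N (compression)
  F[2-4] = -891.9424 N (compression)
  F[3-4] = +634.4950 N (tension)
  F[3-5] = -1176.6855 N (compression)
  F[4-5] = -613.3921 N (compression)
  F[4-6] = -310.8565 N (compression)
  F[5-6] = +608.5480 N (tension)
  Rx@0 = +1755.4200 N
  Ry@0 = +548.2024 N
  Ry@6 = -523.1624 N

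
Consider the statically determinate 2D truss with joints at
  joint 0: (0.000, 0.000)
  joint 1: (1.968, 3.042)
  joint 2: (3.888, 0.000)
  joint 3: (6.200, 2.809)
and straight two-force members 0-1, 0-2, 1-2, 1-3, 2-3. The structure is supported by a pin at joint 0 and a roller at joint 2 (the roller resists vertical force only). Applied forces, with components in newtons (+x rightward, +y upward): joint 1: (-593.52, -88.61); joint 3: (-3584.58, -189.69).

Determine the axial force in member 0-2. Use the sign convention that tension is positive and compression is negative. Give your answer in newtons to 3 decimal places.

N=4 nodes, M=5 members, R=3 reactions → 2N=8, M+R=8
member 0 (0-1): L=3.6231, (cx,cy)=(0.5432,0.8396)
member 1 (0-2): L=3.8880, (cx,cy)=(1.0000,0.0000)
member 2 (1-2): L=3.5972, (cx,cy)=(0.5337,-0.8456)
member 3 (1-3): L=4.2384, (cx,cy)=(0.9985,-0.0550)
member 4 (2-3): L=3.6381, (cx,cy)=(0.6355,0.7721)
solve A·x = −loads:
  F[0-1] = -3555.3439 N (compression)
  F[0-2] = -2246.8990 N (compression)
  F[1-2] = +3638.7328 N (tension)
  F[1-3] = -3284.7925 N (compression)
  F[2-3] = -479.5546 N (compression)
  Rx@0 = +4178.1000 N
  Ry@0 = +2985.1186 N
  Ry@2 = -2706.8186 N

-2246.899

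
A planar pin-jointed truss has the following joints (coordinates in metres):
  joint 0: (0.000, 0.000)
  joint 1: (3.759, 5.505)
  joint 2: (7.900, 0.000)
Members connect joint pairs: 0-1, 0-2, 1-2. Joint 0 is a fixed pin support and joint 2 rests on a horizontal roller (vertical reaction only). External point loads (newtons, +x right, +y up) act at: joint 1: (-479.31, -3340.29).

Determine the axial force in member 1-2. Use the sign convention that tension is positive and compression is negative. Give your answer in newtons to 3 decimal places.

N=3 nodes, M=3 members, R=3 reactions → 2N=6, M+R=6
member 0 (0-1): L=6.6660, (cx,cy)=(0.5639,0.8258)
member 1 (0-2): L=7.9000, (cx,cy)=(1.0000,0.0000)
member 2 (1-2): L=6.8886, (cx,cy)=(0.6011,-0.7991)
solve A·x = −loads:
  F[0-1] = -2524.5959 N (compression)
  F[0-2] = +944.3330 N (tension)
  F[1-2] = -1570.9101 N (compression)
  Rx@0 = +479.3100 N
  Ry@0 = +2084.9041 N
  Ry@2 = +1255.3859 N

-1570.910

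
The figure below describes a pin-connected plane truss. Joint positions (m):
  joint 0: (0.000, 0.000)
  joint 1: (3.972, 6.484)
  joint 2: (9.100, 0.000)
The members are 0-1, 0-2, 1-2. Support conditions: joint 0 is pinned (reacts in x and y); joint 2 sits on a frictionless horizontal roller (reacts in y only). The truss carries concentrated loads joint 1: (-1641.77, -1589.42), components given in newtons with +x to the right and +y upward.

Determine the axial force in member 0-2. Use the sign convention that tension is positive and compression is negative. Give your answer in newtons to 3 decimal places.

-376.494

N=3 nodes, M=3 members, R=3 reactions → 2N=6, M+R=6
member 0 (0-1): L=7.6039, (cx,cy)=(0.5224,0.8527)
member 1 (0-2): L=9.1000, (cx,cy)=(1.0000,0.0000)
member 2 (1-2): L=8.2667, (cx,cy)=(0.6203,-0.7843)
solve A·x = −loads:
  F[0-1] = -2422.2081 N (compression)
  F[0-2] = -376.4941 N (compression)
  F[1-2] = +606.9365 N (tension)
  Rx@0 = +1641.7700 N
  Ry@0 = +2065.4706 N
  Ry@2 = -476.0506 N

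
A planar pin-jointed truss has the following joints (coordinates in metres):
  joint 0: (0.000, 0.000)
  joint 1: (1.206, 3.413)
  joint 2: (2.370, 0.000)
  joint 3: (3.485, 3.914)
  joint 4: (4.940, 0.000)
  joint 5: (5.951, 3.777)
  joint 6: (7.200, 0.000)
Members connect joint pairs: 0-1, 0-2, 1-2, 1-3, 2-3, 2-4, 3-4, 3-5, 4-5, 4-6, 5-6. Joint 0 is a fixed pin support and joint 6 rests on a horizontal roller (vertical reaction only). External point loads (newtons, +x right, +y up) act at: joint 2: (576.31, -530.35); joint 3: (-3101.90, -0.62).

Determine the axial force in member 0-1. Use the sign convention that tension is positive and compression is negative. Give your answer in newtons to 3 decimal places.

N=7 nodes, M=11 members, R=3 reactions → 2N=14, M+R=14
member 0 (0-1): L=3.6198, (cx,cy)=(0.3332,0.9429)
member 1 (0-2): L=2.3700, (cx,cy)=(1.0000,0.0000)
member 2 (1-2): L=3.6060, (cx,cy)=(0.3228,-0.9465)
member 3 (1-3): L=2.3334, (cx,cy)=(0.9767,0.2147)
member 4 (2-3): L=4.0697, (cx,cy)=(0.2740,0.9617)
member 5 (2-4): L=2.5700, (cx,cy)=(1.0000,0.0000)
member 6 (3-4): L=4.1757, (cx,cy)=(0.3484,-0.9373)
member 7 (3-5): L=2.4698, (cx,cy)=(0.9985,-0.0555)
member 8 (4-5): L=3.9100, (cx,cy)=(0.2586,0.9660)
member 9 (4-6): L=2.2600, (cx,cy)=(1.0000,0.0000)
member 10 (5-6): L=3.9782, (cx,cy)=(0.3140,-0.9494)
solve A·x = −loads:
  F[0-1] = -2166.0762 N (compression)
  F[0-2] = -1803.9251 N (compression)
  F[1-2] = +1851.4072 N (tension)
  F[1-3] = -1350.7875 N (compression)
  F[2-3] = -1270.5667 N (compression)
  F[2-4] = -1434.5117 N (compression)
  F[3-4] = +1559.5900 N (tension)
  F[3-5] = +892.4544 N (tension)
  F[4-5] = -1513.3131 N (compression)
  F[4-6] = -499.7831 N (compression)
  F[5-6] = +1591.8458 N (tension)
  Rx@0 = +2525.5900 N
  Ry@0 = +2042.3237 N
  Ry@6 = -1511.3537 N

-2166.076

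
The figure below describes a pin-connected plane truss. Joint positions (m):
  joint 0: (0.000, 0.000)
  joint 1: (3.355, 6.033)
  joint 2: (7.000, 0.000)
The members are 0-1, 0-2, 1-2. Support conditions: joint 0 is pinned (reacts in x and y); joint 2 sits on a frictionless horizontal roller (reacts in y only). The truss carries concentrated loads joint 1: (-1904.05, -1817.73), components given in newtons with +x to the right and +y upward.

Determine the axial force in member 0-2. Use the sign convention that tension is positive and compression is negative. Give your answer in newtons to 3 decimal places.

-465.100

N=3 nodes, M=3 members, R=3 reactions → 2N=6, M+R=6
member 0 (0-1): L=6.9031, (cx,cy)=(0.4860,0.8740)
member 1 (0-2): L=7.0000, (cx,cy)=(1.0000,0.0000)
member 2 (1-2): L=7.0486, (cx,cy)=(0.5171,-0.8559)
solve A·x = −loads:
  F[0-1] = -2960.7306 N (compression)
  F[0-2] = -465.0997 N (compression)
  F[1-2] = +899.4002 N (tension)
  Rx@0 = +1904.0500 N
  Ry@0 = +2587.5371 N
  Ry@2 = -769.8071 N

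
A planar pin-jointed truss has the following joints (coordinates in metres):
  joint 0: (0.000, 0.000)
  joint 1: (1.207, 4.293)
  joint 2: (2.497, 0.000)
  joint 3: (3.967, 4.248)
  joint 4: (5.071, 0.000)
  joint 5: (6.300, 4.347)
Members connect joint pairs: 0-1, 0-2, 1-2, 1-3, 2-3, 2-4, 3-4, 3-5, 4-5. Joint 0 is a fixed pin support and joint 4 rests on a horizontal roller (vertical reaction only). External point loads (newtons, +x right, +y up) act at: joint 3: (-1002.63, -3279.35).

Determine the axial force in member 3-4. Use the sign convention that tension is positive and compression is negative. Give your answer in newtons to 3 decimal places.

-1782.819

N=6 nodes, M=9 members, R=3 reactions → 2N=12, M+R=12
member 0 (0-1): L=4.4595, (cx,cy)=(0.2707,0.9627)
member 1 (0-2): L=2.4970, (cx,cy)=(1.0000,0.0000)
member 2 (1-2): L=4.4826, (cx,cy)=(0.2878,-0.9577)
member 3 (1-3): L=2.7604, (cx,cy)=(0.9999,-0.0163)
member 4 (2-3): L=4.4952, (cx,cy)=(0.3270,0.9450)
member 5 (2-4): L=2.5740, (cx,cy)=(1.0000,0.0000)
member 6 (3-4): L=4.3891, (cx,cy)=(0.2515,-0.9678)
member 7 (3-5): L=2.3351, (cx,cy)=(0.9991,0.0424)
member 8 (4-5): L=4.5174, (cx,cy)=(0.2721,0.9623)
solve A·x = −loads:
  F[0-1] = -1614.0969 N (compression)
  F[0-2] = -565.7567 N (compression)
  F[1-2] = +1637.9482 N (tension)
  F[1-3] = -908.3589 N (compression)
  F[2-3] = -1659.9248 N (compression)
  F[2-4] = +448.4350 N (tension)
  F[3-4] = -1782.8189 N (compression)
  F[3-5] = +0.0000 N (tension)
  F[4-5] = +0.0000 N (tension)
  Rx@0 = +1002.6300 N
  Ry@0 = +1553.8503 N
  Ry@4 = +1725.4997 N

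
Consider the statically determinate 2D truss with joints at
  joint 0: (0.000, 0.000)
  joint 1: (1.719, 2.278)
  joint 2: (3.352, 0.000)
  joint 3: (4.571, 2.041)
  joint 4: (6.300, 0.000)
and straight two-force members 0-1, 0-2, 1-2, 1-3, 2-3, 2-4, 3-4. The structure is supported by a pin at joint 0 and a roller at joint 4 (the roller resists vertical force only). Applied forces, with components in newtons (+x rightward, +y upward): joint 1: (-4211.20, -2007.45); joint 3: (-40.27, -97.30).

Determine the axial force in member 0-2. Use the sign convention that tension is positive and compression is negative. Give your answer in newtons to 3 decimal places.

-1970.913

N=5 nodes, M=7 members, R=3 reactions → 2N=10, M+R=10
member 0 (0-1): L=2.8538, (cx,cy)=(0.6024,0.7982)
member 1 (0-2): L=3.3520, (cx,cy)=(1.0000,0.0000)
member 2 (1-2): L=2.8029, (cx,cy)=(0.5826,-0.8127)
member 3 (1-3): L=2.8618, (cx,cy)=(0.9966,-0.0828)
member 4 (2-3): L=2.3773, (cx,cy)=(0.5128,0.8585)
member 5 (2-4): L=2.9480, (cx,cy)=(1.0000,0.0000)
member 6 (3-4): L=2.6749, (cx,cy)=(0.6464,-0.7630)
solve A·x = −loads:
  F[0-1] = -3786.0857 N (compression)
  F[0-2] = -1970.9131 N (compression)
  F[1-2] = +1117.6916 N (tension)
  F[1-3] = +1283.8625 N (tension)
  F[2-3] = -1058.0837 N (compression)
  F[2-4] = -777.1766 N (compression)
  F[3-4] = +1202.3565 N (tension)
  Rx@0 = +4251.4700 N
  Ry@0 = +3022.1690 N
  Ry@4 = -917.4190 N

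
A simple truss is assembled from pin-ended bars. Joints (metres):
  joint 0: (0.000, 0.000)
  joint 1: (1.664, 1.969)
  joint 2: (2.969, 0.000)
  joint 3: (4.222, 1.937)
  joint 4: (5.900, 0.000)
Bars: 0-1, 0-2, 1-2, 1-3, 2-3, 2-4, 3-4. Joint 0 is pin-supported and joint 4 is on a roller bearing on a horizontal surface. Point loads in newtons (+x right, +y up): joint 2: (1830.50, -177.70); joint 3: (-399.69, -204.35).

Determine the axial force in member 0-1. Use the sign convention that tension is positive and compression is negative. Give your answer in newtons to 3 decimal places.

-363.475

N=5 nodes, M=7 members, R=3 reactions → 2N=10, M+R=10
member 0 (0-1): L=2.5780, (cx,cy)=(0.6455,0.7638)
member 1 (0-2): L=2.9690, (cx,cy)=(1.0000,0.0000)
member 2 (1-2): L=2.3622, (cx,cy)=(0.5525,-0.8335)
member 3 (1-3): L=2.5582, (cx,cy)=(0.9999,-0.0125)
member 4 (2-3): L=2.3069, (cx,cy)=(0.5431,0.8396)
member 5 (2-4): L=2.9310, (cx,cy)=(1.0000,0.0000)
member 6 (3-4): L=2.5627, (cx,cy)=(0.6548,-0.7558)
solve A·x = −loads:
  F[0-1] = -363.4755 N (compression)
  F[0-2] = +1665.4235 N (tension)
  F[1-2] = +339.3901 N (tension)
  F[1-3] = -422.1430 N (compression)
  F[2-3] = -125.2883 N (compression)
  F[2-4] = +90.4695 N (tension)
  F[3-4] = -138.1705 N (compression)
  Rx@0 = -1430.8100 N
  Ry@0 = +277.6165 N
  Ry@4 = +104.4335 N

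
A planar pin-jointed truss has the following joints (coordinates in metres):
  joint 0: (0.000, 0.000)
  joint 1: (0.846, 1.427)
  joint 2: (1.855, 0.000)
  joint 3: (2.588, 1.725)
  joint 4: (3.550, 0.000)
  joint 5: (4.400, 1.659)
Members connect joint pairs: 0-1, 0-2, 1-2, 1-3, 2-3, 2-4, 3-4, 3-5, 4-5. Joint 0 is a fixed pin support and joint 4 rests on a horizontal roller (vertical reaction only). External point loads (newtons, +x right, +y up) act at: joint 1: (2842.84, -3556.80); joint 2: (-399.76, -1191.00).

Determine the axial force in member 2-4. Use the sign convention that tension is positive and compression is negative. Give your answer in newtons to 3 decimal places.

1457.054

N=6 nodes, M=9 members, R=3 reactions → 2N=12, M+R=12
member 0 (0-1): L=1.6589, (cx,cy)=(0.5100,0.8602)
member 1 (0-2): L=1.8550, (cx,cy)=(1.0000,0.0000)
member 2 (1-2): L=1.7477, (cx,cy)=(0.5773,-0.8165)
member 3 (1-3): L=1.7673, (cx,cy)=(0.9857,0.1686)
member 4 (2-3): L=1.8743, (cx,cy)=(0.3911,0.9204)
member 5 (2-4): L=1.6950, (cx,cy)=(1.0000,0.0000)
member 6 (3-4): L=1.9751, (cx,cy)=(0.4871,-0.8734)
member 7 (3-5): L=1.8132, (cx,cy)=(0.9993,-0.0364)
member 8 (4-5): L=1.8641, (cx,cy)=(0.4560,0.8900)
solve A·x = −loads:
  F[0-1] = -2482.1139 N (compression)
  F[0-2] = +3708.8777 N (tension)
  F[1-2] = -2321.2325 N (compression)
  F[1-3] = -2808.7271 N (compression)
  F[2-3] = +3353.3849 N (tension)
  F[2-4] = +1457.0544 N (tension)
  F[3-4] = -2991.5242 N (compression)
  F[3-5] = +0.0000 N (tension)
  F[4-5] = -0.0000 N (compression)
  Rx@0 = -2443.0800 N
  Ry@0 = +2135.0985 N
  Ry@4 = +2612.7015 N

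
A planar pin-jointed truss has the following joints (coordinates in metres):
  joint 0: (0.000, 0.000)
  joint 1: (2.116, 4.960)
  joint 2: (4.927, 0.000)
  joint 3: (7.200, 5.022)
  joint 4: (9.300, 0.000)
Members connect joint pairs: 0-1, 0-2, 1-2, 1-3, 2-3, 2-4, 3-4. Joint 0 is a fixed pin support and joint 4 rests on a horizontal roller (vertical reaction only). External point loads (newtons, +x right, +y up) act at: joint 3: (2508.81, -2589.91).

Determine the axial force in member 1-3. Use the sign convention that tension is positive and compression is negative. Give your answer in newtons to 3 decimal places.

N=5 nodes, M=7 members, R=3 reactions → 2N=10, M+R=10
member 0 (0-1): L=5.3925, (cx,cy)=(0.3924,0.9198)
member 1 (0-2): L=4.9270, (cx,cy)=(1.0000,0.0000)
member 2 (1-2): L=5.7012, (cx,cy)=(0.4931,-0.8700)
member 3 (1-3): L=5.0844, (cx,cy)=(0.9999,0.0122)
member 4 (2-3): L=5.5124, (cx,cy)=(0.4123,0.9110)
member 5 (2-4): L=4.3730, (cx,cy)=(1.0000,0.0000)
member 6 (3-4): L=5.4434, (cx,cy)=(0.3858,-0.9226)
solve A·x = −loads:
  F[0-1] = +837.0758 N (tension)
  F[0-2] = +2180.3441 N (tension)
  F[1-2] = -874.3431 N (compression)
  F[1-3] = +759.6233 N (tension)
  F[2-3] = +834.9626 N (tension)
  F[2-4] = +1404.9548 N (tension)
  F[3-4] = -3641.7693 N (compression)
  Rx@0 = -2508.8100 N
  Ry@0 = -769.9390 N
  Ry@4 = +3359.8490 N

759.623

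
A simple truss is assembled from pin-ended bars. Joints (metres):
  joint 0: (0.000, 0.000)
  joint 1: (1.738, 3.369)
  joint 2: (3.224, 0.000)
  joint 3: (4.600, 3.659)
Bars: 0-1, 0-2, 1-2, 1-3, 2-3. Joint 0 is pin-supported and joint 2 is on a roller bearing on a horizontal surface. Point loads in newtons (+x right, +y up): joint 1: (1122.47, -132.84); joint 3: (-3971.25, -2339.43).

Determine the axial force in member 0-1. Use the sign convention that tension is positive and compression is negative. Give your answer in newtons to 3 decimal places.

N=4 nodes, M=5 members, R=3 reactions → 2N=8, M+R=8
member 0 (0-1): L=3.7909, (cx,cy)=(0.4585,0.8887)
member 1 (0-2): L=3.2240, (cx,cy)=(1.0000,0.0000)
member 2 (1-2): L=3.6822, (cx,cy)=(0.4036,-0.9150)
member 3 (1-3): L=2.8767, (cx,cy)=(0.9949,0.1008)
member 4 (2-3): L=3.9092, (cx,cy)=(0.3520,0.9360)
solve A·x = −loads:
  F[0-1] = -2697.0323 N (compression)
  F[0-2] = -1612.2764 N (compression)
  F[1-2] = +2118.5622 N (tension)
  F[1-3] = -3230.4118 N (compression)
  F[2-3] = -2151.4541 N (compression)
  Rx@0 = +2848.7800 N
  Ry@0 = +2396.8818 N
  Ry@2 = +75.3882 N

-2697.032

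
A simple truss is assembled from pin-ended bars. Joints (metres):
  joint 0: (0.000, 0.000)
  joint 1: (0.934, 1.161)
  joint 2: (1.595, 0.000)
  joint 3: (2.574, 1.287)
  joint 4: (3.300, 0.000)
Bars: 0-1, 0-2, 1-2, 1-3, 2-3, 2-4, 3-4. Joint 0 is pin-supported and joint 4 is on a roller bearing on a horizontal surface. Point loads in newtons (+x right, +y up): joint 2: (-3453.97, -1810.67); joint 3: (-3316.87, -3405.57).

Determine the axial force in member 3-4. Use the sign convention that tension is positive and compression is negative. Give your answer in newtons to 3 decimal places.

-2569.435

N=5 nodes, M=7 members, R=3 reactions → 2N=10, M+R=10
member 0 (0-1): L=1.4901, (cx,cy)=(0.6268,0.7792)
member 1 (0-2): L=1.5950, (cx,cy)=(1.0000,0.0000)
member 2 (1-2): L=1.3360, (cx,cy)=(0.4948,-0.8690)
member 3 (1-3): L=1.6448, (cx,cy)=(0.9971,0.0766)
member 4 (2-3): L=1.6170, (cx,cy)=(0.6054,0.7959)
member 5 (2-4): L=1.7050, (cx,cy)=(1.0000,0.0000)
member 6 (3-4): L=1.4776, (cx,cy)=(0.4913,-0.8710)
solve A·x = −loads:
  F[0-1] = -3822.4548 N (compression)
  F[0-2] = -4374.8464 N (compression)
  F[1-2] = +3080.6160 N (tension)
  F[1-3] = -3931.7366 N (compression)
  F[2-3] = -1088.6578 N (compression)
  F[2-4] = +1262.4178 N (tension)
  F[3-4] = -2569.4349 N (compression)
  Rx@0 = +6770.8400 N
  Ry@0 = +2978.3175 N
  Ry@4 = +2237.9225 N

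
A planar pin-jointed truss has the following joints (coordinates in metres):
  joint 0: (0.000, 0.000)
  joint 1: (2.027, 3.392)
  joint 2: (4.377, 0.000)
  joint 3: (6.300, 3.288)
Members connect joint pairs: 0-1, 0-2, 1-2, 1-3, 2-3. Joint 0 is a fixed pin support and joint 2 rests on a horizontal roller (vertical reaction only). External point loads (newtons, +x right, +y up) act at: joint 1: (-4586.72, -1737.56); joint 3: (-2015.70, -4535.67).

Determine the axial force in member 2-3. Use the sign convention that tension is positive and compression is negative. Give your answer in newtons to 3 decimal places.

-5236.732

N=4 nodes, M=5 members, R=3 reactions → 2N=8, M+R=8
member 0 (0-1): L=3.9515, (cx,cy)=(0.5130,0.8584)
member 1 (0-2): L=4.3770, (cx,cy)=(1.0000,0.0000)
member 2 (1-2): L=4.1265, (cx,cy)=(0.5695,-0.8220)
member 3 (1-3): L=4.2743, (cx,cy)=(0.9997,-0.0243)
member 4 (2-3): L=3.8091, (cx,cy)=(0.5049,0.8632)
solve A·x = −loads:
  F[0-1] = -4670.1600 N (compression)
  F[0-2] = -4206.7723 N (compression)
  F[1-2] = +2744.5881 N (tension)
  F[1-3] = +628.2505 N (tension)
  F[2-3] = -5236.7317 N (compression)
  Rx@0 = +6602.4200 N
  Ry@0 = +4008.8984 N
  Ry@2 = +2264.3316 N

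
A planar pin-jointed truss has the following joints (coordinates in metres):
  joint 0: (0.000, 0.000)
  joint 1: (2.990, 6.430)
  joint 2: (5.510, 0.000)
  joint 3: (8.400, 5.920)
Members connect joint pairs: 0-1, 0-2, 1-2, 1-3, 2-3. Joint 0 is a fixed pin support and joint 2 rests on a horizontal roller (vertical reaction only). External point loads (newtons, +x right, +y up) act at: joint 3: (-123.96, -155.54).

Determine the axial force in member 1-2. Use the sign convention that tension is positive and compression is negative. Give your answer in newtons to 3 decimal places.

N=4 nodes, M=5 members, R=3 reactions → 2N=8, M+R=8
member 0 (0-1): L=7.0912, (cx,cy)=(0.4216,0.9068)
member 1 (0-2): L=5.5100, (cx,cy)=(1.0000,0.0000)
member 2 (1-2): L=6.9062, (cx,cy)=(0.3649,-0.9311)
member 3 (1-3): L=5.4340, (cx,cy)=(0.9956,-0.0939)
member 4 (2-3): L=6.5878, (cx,cy)=(0.4387,0.8986)
solve A·x = −loads:
  F[0-1] = -56.9093 N (compression)
  F[0-2] = -99.9642 N (compression)
  F[1-2] = +60.0736 N (tension)
  F[1-3] = -46.1197 N (compression)
  F[2-3] = -177.9011 N (compression)
  Rx@0 = +123.9600 N
  Ry@0 = +51.6030 N
  Ry@2 = +103.9370 N

60.074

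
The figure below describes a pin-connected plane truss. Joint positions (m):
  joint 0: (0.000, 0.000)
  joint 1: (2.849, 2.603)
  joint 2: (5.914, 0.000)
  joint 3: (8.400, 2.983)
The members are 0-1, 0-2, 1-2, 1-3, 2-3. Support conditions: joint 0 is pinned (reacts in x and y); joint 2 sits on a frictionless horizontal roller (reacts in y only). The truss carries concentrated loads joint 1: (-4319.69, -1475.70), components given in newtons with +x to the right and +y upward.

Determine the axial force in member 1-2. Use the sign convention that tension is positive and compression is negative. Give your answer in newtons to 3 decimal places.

1838.920

N=4 nodes, M=5 members, R=3 reactions → 2N=8, M+R=8
member 0 (0-1): L=3.8591, (cx,cy)=(0.7383,0.6745)
member 1 (0-2): L=5.9140, (cx,cy)=(1.0000,0.0000)
member 2 (1-2): L=4.0212, (cx,cy)=(0.7622,-0.6473)
member 3 (1-3): L=5.5640, (cx,cy)=(0.9977,0.0683)
member 4 (2-3): L=3.8831, (cx,cy)=(0.6402,0.7682)
solve A·x = −loads:
  F[0-1] = -3952.5817 N (compression)
  F[0-2] = -1401.6529 N (compression)
  F[1-2] = +1838.9198 N (tension)
  F[1-3] = +0.0000 N (tension)
  F[2-3] = -0.0000 N (compression)
  Rx@0 = +4319.6900 N
  Ry@0 = +2666.0760 N
  Ry@2 = -1190.3760 N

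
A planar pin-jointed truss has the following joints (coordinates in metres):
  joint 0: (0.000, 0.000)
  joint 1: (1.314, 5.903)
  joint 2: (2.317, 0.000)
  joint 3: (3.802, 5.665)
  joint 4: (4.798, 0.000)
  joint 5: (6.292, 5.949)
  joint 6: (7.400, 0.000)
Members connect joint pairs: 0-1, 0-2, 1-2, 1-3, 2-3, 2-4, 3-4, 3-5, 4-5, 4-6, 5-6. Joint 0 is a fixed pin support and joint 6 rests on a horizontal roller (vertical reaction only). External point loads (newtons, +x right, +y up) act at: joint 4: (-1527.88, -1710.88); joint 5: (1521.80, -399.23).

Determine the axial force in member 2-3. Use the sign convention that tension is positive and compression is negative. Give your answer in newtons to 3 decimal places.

N=7 nodes, M=11 members, R=3 reactions → 2N=14, M+R=14
member 0 (0-1): L=6.0475, (cx,cy)=(0.2173,0.9761)
member 1 (0-2): L=2.3170, (cx,cy)=(1.0000,0.0000)
member 2 (1-2): L=5.9876, (cx,cy)=(0.1675,-0.9859)
member 3 (1-3): L=2.4994, (cx,cy)=(0.9955,-0.0952)
member 4 (2-3): L=5.8564, (cx,cy)=(0.2536,0.9673)
member 5 (2-4): L=2.4810, (cx,cy)=(1.0000,0.0000)
member 6 (3-4): L=5.7519, (cx,cy)=(0.1732,-0.9849)
member 7 (3-5): L=2.5061, (cx,cy)=(0.9936,0.1133)
member 8 (4-5): L=6.1337, (cx,cy)=(0.2436,0.9699)
member 9 (4-6): L=2.6020, (cx,cy)=(1.0000,0.0000)
member 10 (5-6): L=6.0513, (cx,cy)=(0.1831,-0.9831)
solve A·x = −loads:
  F[0-1] = +575.8012 N (tension)
  F[0-2] = -131.1904 N (compression)
  F[1-2] = -591.8598 N (compression)
  F[1-3] = +225.2782 N (tension)
  F[2-3] = +603.2113 N (tension)
  F[2-4] = -383.2900 N (compression)
  F[3-4] = -516.6227 N (compression)
  F[3-5] = +469.6942 N (tension)
  F[4-5] = +2288.6248 N (tension)
  F[4-6] = +497.6883 N (tension)
  F[5-6] = -2718.1069 N (compression)
  Rx@0 = +6.0800 N
  Ry@0 = -562.0448 N
  Ry@6 = +2672.1548 N

603.211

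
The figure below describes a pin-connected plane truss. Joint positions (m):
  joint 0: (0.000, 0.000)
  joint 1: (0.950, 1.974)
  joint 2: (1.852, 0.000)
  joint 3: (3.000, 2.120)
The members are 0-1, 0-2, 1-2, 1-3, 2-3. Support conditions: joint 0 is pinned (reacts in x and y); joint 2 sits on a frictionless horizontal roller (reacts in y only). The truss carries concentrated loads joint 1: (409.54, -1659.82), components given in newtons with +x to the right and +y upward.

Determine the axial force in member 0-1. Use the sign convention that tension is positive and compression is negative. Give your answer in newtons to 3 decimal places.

-412.707

N=4 nodes, M=5 members, R=3 reactions → 2N=8, M+R=8
member 0 (0-1): L=2.1907, (cx,cy)=(0.4337,0.9011)
member 1 (0-2): L=1.8520, (cx,cy)=(1.0000,0.0000)
member 2 (1-2): L=2.1703, (cx,cy)=(0.4156,-0.9095)
member 3 (1-3): L=2.0552, (cx,cy)=(0.9975,0.0710)
member 4 (2-3): L=2.4109, (cx,cy)=(0.4762,0.8793)
solve A·x = −loads:
  F[0-1] = -412.7067 N (compression)
  F[0-2] = +588.5106 N (tension)
  F[1-2] = -1416.0257 N (compression)
  F[1-3] = -0.0000 N (compression)
  F[2-3] = +0.0000 N (tension)
  Rx@0 = -409.5400 N
  Ry@0 = +371.8821 N
  Ry@2 = +1287.9379 N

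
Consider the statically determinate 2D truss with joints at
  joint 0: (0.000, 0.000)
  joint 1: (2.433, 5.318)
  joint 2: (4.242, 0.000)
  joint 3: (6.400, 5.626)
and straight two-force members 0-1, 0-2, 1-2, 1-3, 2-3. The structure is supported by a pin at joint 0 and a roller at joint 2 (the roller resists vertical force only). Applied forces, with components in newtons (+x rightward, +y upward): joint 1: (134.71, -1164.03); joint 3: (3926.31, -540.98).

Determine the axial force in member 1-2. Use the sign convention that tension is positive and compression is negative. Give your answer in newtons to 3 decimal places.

-6325.202

N=4 nodes, M=5 members, R=3 reactions → 2N=8, M+R=8
member 0 (0-1): L=5.8481, (cx,cy)=(0.4160,0.9094)
member 1 (0-2): L=4.2420, (cx,cy)=(1.0000,0.0000)
member 2 (1-2): L=5.6173, (cx,cy)=(0.3220,-0.9467)
member 3 (1-3): L=3.9789, (cx,cy)=(0.9970,0.0774)
member 4 (2-3): L=6.0257, (cx,cy)=(0.3581,0.9337)
solve A·x = −loads:
  F[0-1] = +5668.8809 N (tension)
  F[0-2] = +1702.5927 N (tension)
  F[1-2] = -6325.2023 N (compression)
  F[1-3] = +4273.5280 N (tension)
  F[2-3] = -933.7166 N (compression)
  Rx@0 = -4061.0200 N
  Ry@0 = -5155.0006 N
  Ry@2 = +6860.0106 N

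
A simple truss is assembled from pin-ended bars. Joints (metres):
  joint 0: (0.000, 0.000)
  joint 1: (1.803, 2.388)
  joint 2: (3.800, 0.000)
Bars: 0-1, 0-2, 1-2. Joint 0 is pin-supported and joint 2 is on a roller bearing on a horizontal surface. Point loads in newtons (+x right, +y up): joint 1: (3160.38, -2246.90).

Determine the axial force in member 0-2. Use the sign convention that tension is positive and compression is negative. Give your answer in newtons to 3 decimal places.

2552.400

N=3 nodes, M=3 members, R=3 reactions → 2N=6, M+R=6
member 0 (0-1): L=2.9922, (cx,cy)=(0.6026,0.7981)
member 1 (0-2): L=3.8000, (cx,cy)=(1.0000,0.0000)
member 2 (1-2): L=3.1130, (cx,cy)=(0.6415,-0.7671)
solve A·x = −loads:
  F[0-1] = +1008.9884 N (tension)
  F[0-2] = +2552.4004 N (tension)
  F[1-2] = -3978.7350 N (compression)
  Rx@0 = -3160.3800 N
  Ry@0 = -805.2442 N
  Ry@2 = +3052.1442 N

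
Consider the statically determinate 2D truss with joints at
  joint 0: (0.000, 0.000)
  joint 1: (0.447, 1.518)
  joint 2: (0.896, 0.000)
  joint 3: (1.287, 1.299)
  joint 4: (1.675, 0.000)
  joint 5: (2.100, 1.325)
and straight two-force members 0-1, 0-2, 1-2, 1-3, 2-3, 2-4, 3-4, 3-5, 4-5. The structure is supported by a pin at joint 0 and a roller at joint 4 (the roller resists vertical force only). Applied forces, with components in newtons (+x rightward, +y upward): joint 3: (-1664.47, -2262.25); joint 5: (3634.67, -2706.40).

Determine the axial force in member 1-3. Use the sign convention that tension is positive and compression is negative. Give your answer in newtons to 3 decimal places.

1154.693

N=6 nodes, M=9 members, R=3 reactions → 2N=12, M+R=12
member 0 (0-1): L=1.5824, (cx,cy)=(0.2825,0.9593)
member 1 (0-2): L=0.8960, (cx,cy)=(1.0000,0.0000)
member 2 (1-2): L=1.5830, (cx,cy)=(0.2836,-0.9589)
member 3 (1-3): L=0.8681, (cx,cy)=(0.9677,-0.2523)
member 4 (2-3): L=1.3566, (cx,cy)=(0.2882,0.9576)
member 5 (2-4): L=0.7790, (cx,cy)=(1.0000,0.0000)
member 6 (3-4): L=1.3557, (cx,cy)=(0.2862,-0.9582)
member 7 (3-5): L=0.8134, (cx,cy)=(0.9995,0.0320)
member 8 (4-5): L=1.3915, (cx,cy)=(0.3054,0.9522)
solve A·x = −loads:
  F[0-1] = +1821.1879 N (tension)
  F[0-2] = +1455.7614 N (tension)
  F[1-2] = -2125.6225 N (compression)
  F[1-3] = +1154.6928 N (tension)
  F[2-3] = +2128.6631 N (tension)
  F[2-4] = +239.3189 N (tension)
  F[3-4] = -4032.4522 N (compression)
  F[3-5] = +4551.7537 N (tension)
  F[4-5] = -2995.0077 N (compression)
  Rx@0 = -1970.2000 N
  Ry@0 = -1747.0198 N
  Ry@4 = +6715.6698 N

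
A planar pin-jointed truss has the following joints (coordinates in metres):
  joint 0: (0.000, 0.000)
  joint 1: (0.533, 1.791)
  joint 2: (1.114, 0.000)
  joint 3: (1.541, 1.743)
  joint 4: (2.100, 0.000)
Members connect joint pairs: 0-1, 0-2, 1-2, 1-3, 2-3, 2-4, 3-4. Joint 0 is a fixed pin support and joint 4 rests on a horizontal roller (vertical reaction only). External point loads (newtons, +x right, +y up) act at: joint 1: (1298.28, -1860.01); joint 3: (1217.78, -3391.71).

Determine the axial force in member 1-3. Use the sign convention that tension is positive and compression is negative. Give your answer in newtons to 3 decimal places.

N=5 nodes, M=7 members, R=3 reactions → 2N=10, M+R=10
member 0 (0-1): L=1.8686, (cx,cy)=(0.2852,0.9585)
member 1 (0-2): L=1.1140, (cx,cy)=(1.0000,0.0000)
member 2 (1-2): L=1.8829, (cx,cy)=(0.3086,-0.9512)
member 3 (1-3): L=1.0091, (cx,cy)=(0.9989,-0.0476)
member 4 (2-3): L=1.7945, (cx,cy)=(0.2379,0.9713)
member 5 (2-4): L=0.9860, (cx,cy)=(1.0000,0.0000)
member 6 (3-4): L=1.8304, (cx,cy)=(0.3054,-0.9522)
solve A·x = −loads:
  F[0-1] = -180.2458 N (compression)
  F[0-2] = +2567.4726 N (tension)
  F[1-2] = -1733.0136 N (compression)
  F[1-3] = -815.8607 N (compression)
  F[2-3] = +1697.1907 N (tension)
  F[2-4] = +1628.8811 N (tension)
  F[3-4] = -5333.7707 N (compression)
  Rx@0 = -2516.0600 N
  Ry@0 = +172.7579 N
  Ry@4 = +5078.9621 N

-815.861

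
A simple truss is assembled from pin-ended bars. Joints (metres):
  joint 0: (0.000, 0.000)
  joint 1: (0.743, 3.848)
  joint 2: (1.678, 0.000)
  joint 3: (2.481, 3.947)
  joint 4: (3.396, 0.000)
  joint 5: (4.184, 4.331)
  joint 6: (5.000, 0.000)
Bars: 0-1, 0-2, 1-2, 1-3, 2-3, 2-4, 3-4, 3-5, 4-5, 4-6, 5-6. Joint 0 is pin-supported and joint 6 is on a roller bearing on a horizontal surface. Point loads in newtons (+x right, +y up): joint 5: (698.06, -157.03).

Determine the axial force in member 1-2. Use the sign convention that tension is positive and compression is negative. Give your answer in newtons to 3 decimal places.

N=7 nodes, M=11 members, R=3 reactions → 2N=14, M+R=14
member 0 (0-1): L=3.9191, (cx,cy)=(0.1896,0.9819)
member 1 (0-2): L=1.6780, (cx,cy)=(1.0000,0.0000)
member 2 (1-2): L=3.9600, (cx,cy)=(0.2361,-0.9717)
member 3 (1-3): L=1.7408, (cx,cy)=(0.9984,0.0569)
member 4 (2-3): L=4.0279, (cx,cy)=(0.1994,0.9799)
member 5 (2-4): L=1.7180, (cx,cy)=(1.0000,0.0000)
member 6 (3-4): L=4.0517, (cx,cy)=(0.2258,-0.9742)
member 7 (3-5): L=1.7458, (cx,cy)=(0.9755,0.2200)
member 8 (4-5): L=4.4021, (cx,cy)=(0.1790,0.9838)
member 9 (4-6): L=1.6040, (cx,cy)=(1.0000,0.0000)
member 10 (5-6): L=4.4072, (cx,cy)=(0.1852,-0.9827)
solve A·x = −loads:
  F[0-1] = +589.7274 N (tension)
  F[0-2] = +586.2562 N (tension)
  F[1-2] = -581.2812 N (compression)
  F[1-3] = +249.4556 N (tension)
  F[2-3] = +576.4168 N (tension)
  F[2-4] = +334.0927 N (tension)
  F[3-4] = -484.8007 N (compression)
  F[3-5] = +485.3379 N (tension)
  F[4-5] = +480.0298 N (tension)
  F[4-6] = +138.6809 N (tension)
  F[5-6] = -749.0127 N (compression)
  Rx@0 = -698.0600 N
  Ry@0 = -579.0323 N
  Ry@6 = +736.0623 N

-581.281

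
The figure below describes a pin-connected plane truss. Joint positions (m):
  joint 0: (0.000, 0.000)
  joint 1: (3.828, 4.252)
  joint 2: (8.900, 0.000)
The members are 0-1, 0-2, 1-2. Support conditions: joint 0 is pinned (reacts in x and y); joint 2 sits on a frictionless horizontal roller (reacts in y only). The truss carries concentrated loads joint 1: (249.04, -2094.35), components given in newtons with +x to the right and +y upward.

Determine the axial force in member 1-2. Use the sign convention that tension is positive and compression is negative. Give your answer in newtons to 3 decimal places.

-1587.361

N=3 nodes, M=3 members, R=3 reactions → 2N=6, M+R=6
member 0 (0-1): L=5.7213, (cx,cy)=(0.6691,0.7432)
member 1 (0-2): L=8.9000, (cx,cy)=(1.0000,0.0000)
member 2 (1-2): L=6.6185, (cx,cy)=(0.7663,-0.6424)
solve A·x = −loads:
  F[0-1] = -1445.8817 N (compression)
  F[0-2] = +1216.4514 N (tension)
  F[1-2] = -1587.3614 N (compression)
  Rx@0 = -249.0400 N
  Ry@0 = +1074.5646 N
  Ry@2 = +1019.7854 N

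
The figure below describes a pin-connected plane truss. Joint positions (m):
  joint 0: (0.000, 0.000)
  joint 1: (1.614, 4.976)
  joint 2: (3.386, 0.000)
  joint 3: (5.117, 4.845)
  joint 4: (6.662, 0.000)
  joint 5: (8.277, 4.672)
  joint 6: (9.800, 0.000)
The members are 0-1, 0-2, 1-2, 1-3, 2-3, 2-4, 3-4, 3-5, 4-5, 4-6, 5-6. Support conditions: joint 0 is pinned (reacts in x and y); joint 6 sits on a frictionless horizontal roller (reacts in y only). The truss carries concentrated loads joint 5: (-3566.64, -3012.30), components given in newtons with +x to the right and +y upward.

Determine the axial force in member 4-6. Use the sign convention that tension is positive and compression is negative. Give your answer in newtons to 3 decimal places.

275.073

N=7 nodes, M=11 members, R=3 reactions → 2N=14, M+R=14
member 0 (0-1): L=5.2312, (cx,cy)=(0.3085,0.9512)
member 1 (0-2): L=3.3860, (cx,cy)=(1.0000,0.0000)
member 2 (1-2): L=5.2821, (cx,cy)=(0.3355,-0.9420)
member 3 (1-3): L=3.5054, (cx,cy)=(0.9993,-0.0374)
member 4 (2-3): L=5.1449, (cx,cy)=(0.3364,0.9417)
member 5 (2-4): L=3.2760, (cx,cy)=(1.0000,0.0000)
member 6 (3-4): L=5.0854, (cx,cy)=(0.3038,-0.9527)
member 7 (3-5): L=3.1647, (cx,cy)=(0.9985,-0.0547)
member 8 (4-5): L=4.9433, (cx,cy)=(0.3267,0.9451)
member 9 (4-6): L=3.1380, (cx,cy)=(1.0000,0.0000)
member 10 (5-6): L=4.9140, (cx,cy)=(0.3099,-0.9508)
solve A·x = −loads:
  F[0-1] = -2279.6949 N (compression)
  F[0-2] = -2863.2795 N (compression)
  F[1-2] = +2361.2371 N (tension)
  F[1-3] = -1496.5366 N (compression)
  F[2-3] = -2362.1086 N (compression)
  F[2-4] = -1276.4239 N (compression)
  F[3-4] = +2450.4447 N (tension)
  F[3-5] = -3039.2358 N (compression)
  F[4-5] = -2470.1660 N (compression)
  F[4-6] = +275.0733 N (tension)
  F[5-6] = -887.5261 N (compression)
  Rx@0 = +3566.6400 N
  Ry@0 = +2168.4770 N
  Ry@6 = +843.8230 N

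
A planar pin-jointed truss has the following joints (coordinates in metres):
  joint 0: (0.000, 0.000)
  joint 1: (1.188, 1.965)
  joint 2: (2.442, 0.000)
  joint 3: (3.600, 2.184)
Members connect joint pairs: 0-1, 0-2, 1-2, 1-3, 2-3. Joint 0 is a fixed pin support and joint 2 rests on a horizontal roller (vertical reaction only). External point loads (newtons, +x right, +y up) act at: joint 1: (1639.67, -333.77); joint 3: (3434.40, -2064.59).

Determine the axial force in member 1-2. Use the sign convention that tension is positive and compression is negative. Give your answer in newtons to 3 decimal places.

N=4 nodes, M=5 members, R=3 reactions → 2N=8, M+R=8
member 0 (0-1): L=2.2962, (cx,cy)=(0.5174,0.8558)
member 1 (0-2): L=2.4420, (cx,cy)=(1.0000,0.0000)
member 2 (1-2): L=2.3310, (cx,cy)=(0.5380,-0.8430)
member 3 (1-3): L=2.4219, (cx,cy)=(0.9959,0.0904)
member 4 (2-3): L=2.4720, (cx,cy)=(0.4684,0.8835)
solve A·x = −loads:
  F[0-1] = +6074.8169 N (tension)
  F[0-2] = +1931.1126 N (tension)
  F[1-2] = -6050.4120 N (compression)
  F[1-3] = +4777.7254 N (tension)
  F[2-3] = -2825.8431 N (compression)
  Rx@0 = -5074.0700 N
  Ry@0 = -5198.5785 N
  Ry@2 = +7596.9385 N

-6050.412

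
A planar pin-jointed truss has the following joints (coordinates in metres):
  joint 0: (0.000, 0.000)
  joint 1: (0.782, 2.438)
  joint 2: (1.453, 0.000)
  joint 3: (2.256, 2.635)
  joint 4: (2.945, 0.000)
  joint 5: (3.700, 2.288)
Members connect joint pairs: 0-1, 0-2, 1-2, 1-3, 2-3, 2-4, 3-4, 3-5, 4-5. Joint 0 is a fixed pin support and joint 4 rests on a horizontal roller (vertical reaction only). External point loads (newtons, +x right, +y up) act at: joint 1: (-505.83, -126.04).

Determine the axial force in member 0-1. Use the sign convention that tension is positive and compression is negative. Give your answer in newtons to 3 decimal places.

N=6 nodes, M=9 members, R=3 reactions → 2N=12, M+R=12
member 0 (0-1): L=2.5603, (cx,cy)=(0.3054,0.9522)
member 1 (0-2): L=1.4530, (cx,cy)=(1.0000,0.0000)
member 2 (1-2): L=2.5287, (cx,cy)=(0.2654,-0.9641)
member 3 (1-3): L=1.4871, (cx,cy)=(0.9912,0.1325)
member 4 (2-3): L=2.7546, (cx,cy)=(0.2915,0.9566)
member 5 (2-4): L=1.4920, (cx,cy)=(1.0000,0.0000)
member 6 (3-4): L=2.7236, (cx,cy)=(0.2530,-0.9675)
member 7 (3-5): L=1.4851, (cx,cy)=(0.9723,-0.2337)
member 8 (4-5): L=2.4094, (cx,cy)=(0.3134,0.9496)
solve A·x = −loads:
  F[0-1] = -536.9796 N (compression)
  F[0-2] = -341.8216 N (compression)
  F[1-2] = +431.1307 N (tension)
  F[1-3] = +229.4395 N (tension)
  F[2-3] = -434.5477 N (compression)
  F[2-4] = -100.7431 N (compression)
  F[3-4] = +398.2336 N (tension)
  F[3-5] = -0.0000 N (compression)
  F[4-5] = +0.0000 N (tension)
  Rx@0 = +505.8300 N
  Ry@0 = +511.3202 N
  Ry@4 = -385.2802 N

-536.980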